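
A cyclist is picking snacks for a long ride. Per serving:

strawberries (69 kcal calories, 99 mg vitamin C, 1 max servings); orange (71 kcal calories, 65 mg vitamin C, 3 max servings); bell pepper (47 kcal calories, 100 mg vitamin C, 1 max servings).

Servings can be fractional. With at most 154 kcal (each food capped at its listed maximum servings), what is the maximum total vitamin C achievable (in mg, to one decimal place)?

Vitamin C per kcal: bell pepper 2.128, strawberries 1.435, orange 0.9155.
Take 1 serving of bell pepper: uses 47 kcal, +100.0 mg vitamin C (running total 100.0 mg).
Take 1 serving of strawberries: uses 69 kcal, +99.0 mg vitamin C (running total 199.0 mg).
Take 0.5352 servings of orange: uses 38 kcal, +34.8 mg vitamin C (running total 233.8 mg).
Greedy by best ratio exhausts the calories allowance optimally: 233.8 mg.

233.8 mg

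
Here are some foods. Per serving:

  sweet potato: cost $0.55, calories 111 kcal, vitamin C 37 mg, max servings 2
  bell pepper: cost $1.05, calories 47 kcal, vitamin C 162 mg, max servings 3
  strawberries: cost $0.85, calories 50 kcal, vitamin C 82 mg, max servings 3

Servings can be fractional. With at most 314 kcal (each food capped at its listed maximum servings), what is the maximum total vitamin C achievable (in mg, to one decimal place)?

Vitamin C per kcal: bell pepper 3.447, strawberries 1.64, sweet potato 0.3333.
Take 3 servings of bell pepper: uses 141 kcal, +486.0 mg vitamin C (running total 486.0 mg).
Take 3 servings of strawberries: uses 150 kcal, +246.0 mg vitamin C (running total 732.0 mg).
Take 0.2072 servings of sweet potato: uses 23 kcal, +7.7 mg vitamin C (running total 739.7 mg).
Filling greedily by vitamin C-per-kcal is optimal for one linear limit, giving 739.7 mg.

739.7 mg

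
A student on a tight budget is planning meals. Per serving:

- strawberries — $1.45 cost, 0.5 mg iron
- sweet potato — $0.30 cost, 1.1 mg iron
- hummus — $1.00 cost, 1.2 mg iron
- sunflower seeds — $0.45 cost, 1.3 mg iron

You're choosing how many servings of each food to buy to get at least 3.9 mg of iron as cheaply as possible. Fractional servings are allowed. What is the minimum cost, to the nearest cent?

Cost per mg of iron: sweet potato $0.2727, sunflower seeds $0.3462, hummus $0.8333, strawberries $2.9000.
With no serving limits, use only sweet potato: 3.9 mg / 1.1 mg = 3.545 servings × $0.30 = $1.06.

$1.06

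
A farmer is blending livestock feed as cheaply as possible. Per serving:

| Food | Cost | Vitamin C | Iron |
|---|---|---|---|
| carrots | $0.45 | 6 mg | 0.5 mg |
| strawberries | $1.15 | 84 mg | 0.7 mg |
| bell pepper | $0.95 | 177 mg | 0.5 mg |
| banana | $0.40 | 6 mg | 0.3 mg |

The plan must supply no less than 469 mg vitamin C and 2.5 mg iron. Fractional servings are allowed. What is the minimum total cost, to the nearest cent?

For a min-cost LP with two ≥-constraints, a basic feasible solution has at most two positive variables.
carrots only: max(469/6, 2.5/0.5) = 78.17 servings → $35.17.
strawberries only: max(469/84, 2.5/0.7) = 5.583 servings → $6.42.
bell pepper only: max(469/177, 2.5/0.5) = 5 servings → $4.75.
banana only: max(469/6, 2.5/0.3) = 78.17 servings → $31.27.
carrots + strawberries: intersection lies outside the first quadrant.
carrots + bell pepper with both tight: 2.433 servings and 2.567 servings → $3.53.
carrots + banana: intersection lies outside the first quadrant.
strawberries + bell pepper with both tight: 2.54 servings and 1.444 servings → $4.29.
strawberries + banana: the both-tight solution has a negative serving — not a feasible corner.
bell pepper + banana with both tight: 2.509 servings and 4.152 servings → $4.04.
The minimum over all feasible corners is $3.53.

$3.53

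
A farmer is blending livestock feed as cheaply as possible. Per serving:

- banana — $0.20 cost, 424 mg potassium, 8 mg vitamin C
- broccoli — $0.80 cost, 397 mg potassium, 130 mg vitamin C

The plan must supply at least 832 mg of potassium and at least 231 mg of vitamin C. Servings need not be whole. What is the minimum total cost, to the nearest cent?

banana only: max(832/424, 231/8) = 28.88 servings → $5.78.
broccoli only: max(832/397, 231/130) = 2.096 servings → $1.68.
banana + broccoli with both tight: 0.3167 servings and 1.757 servings → $1.47.
Cheapest feasible corner: $1.47.

$1.47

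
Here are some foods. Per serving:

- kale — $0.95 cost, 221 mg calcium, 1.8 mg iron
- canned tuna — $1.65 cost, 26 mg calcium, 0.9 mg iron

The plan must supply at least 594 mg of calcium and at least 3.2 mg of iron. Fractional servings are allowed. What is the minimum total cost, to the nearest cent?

$2.55

Minimising a linear cost over {calcium ≥ 594, iron ≥ 3.2, servings ≥ 0} — the optimum is at a vertex, using one or two foods.
kale only: max(594/221, 3.2/1.8) = 2.688 servings → $2.55.
canned tuna only: max(594/26, 3.2/0.9) = 22.85 servings → $37.70.
kale + canned tuna: the both-tight solution has a negative serving — not a feasible corner.
The minimum over all feasible corners is $2.55.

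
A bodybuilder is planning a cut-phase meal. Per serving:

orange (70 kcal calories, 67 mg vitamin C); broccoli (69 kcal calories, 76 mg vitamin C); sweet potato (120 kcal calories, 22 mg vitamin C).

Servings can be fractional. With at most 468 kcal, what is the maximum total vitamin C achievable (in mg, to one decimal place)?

515.5 mg

Vitamin C per kcal: broccoli 1.101, orange 0.9571, sweet potato 0.1833.
With no serving limits, spend the whole calories allowance on broccoli: 468 kcal / 69 kcal × 76 mg = 515.5 mg.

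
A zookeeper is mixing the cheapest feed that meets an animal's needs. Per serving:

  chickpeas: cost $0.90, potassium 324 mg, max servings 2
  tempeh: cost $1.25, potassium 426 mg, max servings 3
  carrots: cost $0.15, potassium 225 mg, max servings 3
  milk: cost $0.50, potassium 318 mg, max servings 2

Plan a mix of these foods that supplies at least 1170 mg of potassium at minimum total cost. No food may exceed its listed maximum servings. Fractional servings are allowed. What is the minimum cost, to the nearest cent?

$1.23

Cost per mg of potassium: carrots $0.0007, milk $0.0016, chickpeas $0.0028, tempeh $0.0029.
Take 3 servings of carrots: +675.0 mg potassium for $0.45 (total $0.45, still need 495.0 mg).
Take 1.557 servings of milk: +495.0 mg potassium for $0.78 (total $1.23, still need 0.0 mg).
Filling from the cheapest source first is optimal under one linear minimum: $1.23.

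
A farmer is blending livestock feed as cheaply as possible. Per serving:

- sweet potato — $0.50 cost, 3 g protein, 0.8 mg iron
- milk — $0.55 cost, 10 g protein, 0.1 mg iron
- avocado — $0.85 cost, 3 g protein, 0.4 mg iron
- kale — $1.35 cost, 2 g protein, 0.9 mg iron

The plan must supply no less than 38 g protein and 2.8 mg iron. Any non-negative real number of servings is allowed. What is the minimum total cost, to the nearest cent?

sweet potato only: max(38/3, 2.8/0.8) = 12.67 servings → $6.33.
milk only: max(38/10, 2.8/0.1) = 28 servings → $15.40.
avocado only: max(38/3, 2.8/0.4) = 12.67 servings → $10.77.
kale only: max(38/2, 2.8/0.9) = 19 servings → $25.65.
sweet potato + milk with both tight: 3.143 servings and 2.857 servings → $3.14.
sweet potato + avocado: intersection lies outside the first quadrant.
sweet potato + kale: intersection lies outside the first quadrant.
milk + avocado with both tight: 1.838 servings and 6.541 servings → $6.57.
milk + kale with both tight: 3.25 servings and 2.75 servings → $5.50.
avocado + kale: the both-tight solution has a negative serving — not a feasible corner.
Cheapest feasible corner: $3.14.

$3.14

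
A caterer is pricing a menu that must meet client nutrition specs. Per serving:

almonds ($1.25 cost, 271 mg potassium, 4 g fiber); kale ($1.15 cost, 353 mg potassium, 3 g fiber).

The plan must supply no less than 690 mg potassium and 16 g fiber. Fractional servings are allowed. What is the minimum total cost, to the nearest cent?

$5.00

A basic optimal solution has at most two foods positive. Try each food alone and each pair with both targets met exactly.
almonds only: max(690/271, 16/4) = 4 servings → $5.00.
kale only: max(690/353, 16/3) = 5.333 servings → $6.13.
almonds + kale: the both-tight solution has a negative serving — not a feasible corner.
The minimum over all feasible corners is $5.00.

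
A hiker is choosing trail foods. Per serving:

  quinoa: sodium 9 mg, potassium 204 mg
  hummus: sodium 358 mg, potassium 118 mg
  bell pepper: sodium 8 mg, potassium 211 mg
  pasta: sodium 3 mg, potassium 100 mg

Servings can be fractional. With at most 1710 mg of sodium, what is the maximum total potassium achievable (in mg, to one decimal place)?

57000.0 mg

Potassium per mg sodium: pasta 33.33, bell pepper 26.38, quinoa 22.67, hummus 0.3296.
With no serving limits, spend the whole sodium allowance on pasta: 1710 mg / 3 mg × 100 mg = 57000.0 mg.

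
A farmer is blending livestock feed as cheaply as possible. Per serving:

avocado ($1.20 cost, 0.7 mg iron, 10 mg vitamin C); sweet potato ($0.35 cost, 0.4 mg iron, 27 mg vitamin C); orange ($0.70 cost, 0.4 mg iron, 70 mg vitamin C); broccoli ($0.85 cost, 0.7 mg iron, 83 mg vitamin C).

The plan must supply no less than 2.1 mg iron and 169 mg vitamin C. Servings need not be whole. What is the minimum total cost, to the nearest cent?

$2.02

Check every corner: each single food scaled to meet both minima, and each pair solved so both constraints bind.
avocado only: max(2.1/0.7, 169/10) = 16.9 servings → $20.28.
sweet potato only: max(2.1/0.4, 169/27) = 6.259 servings → $2.19.
orange only: max(2.1/0.4, 169/70) = 5.25 servings → $3.67.
broccoli only: max(2.1/0.7, 169/83) = 3 servings → $2.55.
avocado + sweet potato: intersection lies outside the first quadrant.
avocado + orange with both tight: 1.764 servings and 2.162 servings → $3.63.
avocado + broccoli with both tight: 1.096 servings and 1.904 servings → $2.93.
sweet potato + orange with both tight: 4.616 servings and 0.6337 servings → $2.06.
sweet potato + broccoli with both tight: 3.916 servings and 0.7622 servings → $2.02.
orange + broccoli: intersection lies outside the first quadrant.
The minimum over all feasible corners is $2.02.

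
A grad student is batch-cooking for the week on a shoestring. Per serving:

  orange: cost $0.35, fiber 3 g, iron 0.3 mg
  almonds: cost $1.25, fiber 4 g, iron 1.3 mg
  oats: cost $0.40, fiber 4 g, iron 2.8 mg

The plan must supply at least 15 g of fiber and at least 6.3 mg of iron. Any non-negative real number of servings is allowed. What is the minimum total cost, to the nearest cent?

For a min-cost LP with two ≥-constraints, a basic feasible solution has at most two positive variables.
orange only: max(15/3, 6.3/0.3) = 21 servings → $7.35.
almonds only: max(15/4, 6.3/1.3) = 4.846 servings → $6.06.
oats only: max(15/4, 6.3/2.8) = 3.75 servings → $1.50.
orange + almonds with both targets exact would need a negative amount; discard.
orange + oats with both tight: 2.333 servings and 2 servings → $1.62.
almonds + oats with both tight: 2.8 servings and 0.95 servings → $3.88.
The minimum over all feasible corners is $1.50.

$1.50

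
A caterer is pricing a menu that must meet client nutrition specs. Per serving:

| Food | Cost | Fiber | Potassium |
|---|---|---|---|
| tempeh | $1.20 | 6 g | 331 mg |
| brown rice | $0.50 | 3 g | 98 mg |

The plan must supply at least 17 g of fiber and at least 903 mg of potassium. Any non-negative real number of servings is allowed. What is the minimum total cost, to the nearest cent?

$3.35

A basic optimal solution has at most two foods positive. Try each food alone and each pair with both targets met exactly.
tempeh only: max(17/6, 903/331) = 2.833 servings → $3.40.
brown rice only: max(17/3, 903/98) = 9.214 servings → $4.61.
tempeh + brown rice with both tight: 2.575 servings and 0.516 servings → $3.35.
So the least-cost plan costs $3.35.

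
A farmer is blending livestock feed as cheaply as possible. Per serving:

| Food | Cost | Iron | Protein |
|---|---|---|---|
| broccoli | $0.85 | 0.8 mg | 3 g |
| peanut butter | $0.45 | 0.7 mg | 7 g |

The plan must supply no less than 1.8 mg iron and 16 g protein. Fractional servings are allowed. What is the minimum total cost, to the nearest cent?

The cheapest plan sits at a corner of the feasible region — with two constraints it uses at most two foods.
broccoli only: max(1.8/0.8, 16/3) = 5.333 servings → $4.53.
peanut butter only: max(1.8/0.7, 16/7) = 2.571 servings → $1.16.
broccoli + peanut butter with both tight: 0.4 servings and 2.114 servings → $1.29.
The minimum over all feasible corners is $1.16.

$1.16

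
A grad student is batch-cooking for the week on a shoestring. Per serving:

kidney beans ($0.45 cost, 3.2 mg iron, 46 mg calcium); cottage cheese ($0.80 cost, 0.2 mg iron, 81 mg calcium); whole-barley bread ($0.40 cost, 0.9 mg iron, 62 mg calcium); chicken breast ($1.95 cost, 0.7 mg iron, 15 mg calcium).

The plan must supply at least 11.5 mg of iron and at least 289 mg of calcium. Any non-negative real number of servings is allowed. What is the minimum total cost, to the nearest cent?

$2.31

This is a tiny linear program; its minimum lies at a vertex of the feasible set. List the vertices and price them.
kidney beans only: max(11.5/3.2, 289/46) = 6.283 servings → $2.83.
cottage cheese only: max(11.5/0.2, 289/81) = 57.5 servings → $46.00.
whole-barley bread only: max(11.5/0.9, 289/62) = 12.78 servings → $5.11.
chicken breast only: max(11.5/0.7, 289/15) = 19.27 servings → $37.57.
kidney beans + cottage cheese with both tight: 3.495 servings and 1.583 servings → $2.84.
kidney beans + whole-barley bread with both tight: 2.885 servings and 2.521 servings → $2.31.
kidney beans + chicken breast: the both-tight solution has a negative serving — not a feasible corner.
cottage cheese + whole-barley bread with both targets exact would need a negative amount; discard.
cottage cheese + chicken breast with both tight: 0.5549 servings and 16.27 servings → $32.17.
whole-barley bread + chicken breast with both tight: 0.9967 servings and 15.15 servings → $29.94.
So the least-cost plan costs $2.31.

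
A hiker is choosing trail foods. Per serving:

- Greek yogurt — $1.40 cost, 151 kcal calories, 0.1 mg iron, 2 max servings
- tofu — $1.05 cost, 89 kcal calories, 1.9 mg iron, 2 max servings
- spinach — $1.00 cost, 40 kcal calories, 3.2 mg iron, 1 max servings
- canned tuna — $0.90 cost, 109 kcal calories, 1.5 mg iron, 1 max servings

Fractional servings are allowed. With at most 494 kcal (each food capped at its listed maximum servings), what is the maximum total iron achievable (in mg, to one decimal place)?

Iron per kcal: spinach 0.08, tofu 0.02135, canned tuna 0.01376, Greek yogurt 0.0006623.
Take 1 serving of spinach: uses 40 kcal, +3.2 mg iron (running total 3.2 mg).
Take 2 servings of tofu: uses 178 kcal, +3.8 mg iron (running total 7.0 mg).
Take 1 serving of canned tuna: uses 109 kcal, +1.5 mg iron (running total 8.5 mg).
Take 1.106 servings of Greek yogurt: uses 167 kcal, +0.1 mg iron (running total 8.6 mg).
Filling greedily by iron-per-kcal is optimal for one linear limit, giving 8.6 mg.

8.6 mg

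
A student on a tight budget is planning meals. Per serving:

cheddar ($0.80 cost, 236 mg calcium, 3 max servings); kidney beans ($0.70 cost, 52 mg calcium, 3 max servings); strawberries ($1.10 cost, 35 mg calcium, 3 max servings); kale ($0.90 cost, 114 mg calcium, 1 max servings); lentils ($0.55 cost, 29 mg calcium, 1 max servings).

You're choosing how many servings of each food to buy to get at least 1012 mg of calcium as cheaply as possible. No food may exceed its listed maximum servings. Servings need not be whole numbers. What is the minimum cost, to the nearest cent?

$6.11

Cost per mg of calcium: cheddar $0.0034, kale $0.0079, kidney beans $0.0135, lentils $0.0190, strawberries $0.0314.
Take 3 servings of cheddar: +708.0 mg calcium for $2.40 (total $2.40, still need 304.0 mg).
Take 1 serving of kale: +114.0 mg calcium for $0.90 (total $3.30, still need 190.0 mg).
Take 3 servings of kidney beans: +156.0 mg calcium for $2.10 (total $5.40, still need 34.0 mg).
Take 1 serving of lentils: +29.0 mg calcium for $0.55 (total $5.95, still need 5.0 mg).
Take 0.1429 servings of strawberries: +5.0 mg calcium for $0.16 (total $6.11, still need 0.0 mg).
Greedy by cheapest-per-mg is optimal for a single linear constraint, so the minimum cost is $6.11.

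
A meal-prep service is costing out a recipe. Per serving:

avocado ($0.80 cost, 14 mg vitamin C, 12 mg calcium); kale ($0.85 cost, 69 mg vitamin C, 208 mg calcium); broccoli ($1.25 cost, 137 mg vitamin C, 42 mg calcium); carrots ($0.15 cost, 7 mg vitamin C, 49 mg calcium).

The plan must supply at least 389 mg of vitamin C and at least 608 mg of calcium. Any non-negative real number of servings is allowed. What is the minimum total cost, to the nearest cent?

$4.13

Two binding constraints pin down two serving amounts, so the optimal mix uses at most two foods. The candidates are each food alone (scaled to the tighter of vitamin C/calcium) and each pair with both constraints tight.
avocado only: max(389/14, 608/12) = 50.67 servings → $40.53.
kale only: max(389/69, 608/208) = 5.638 servings → $4.79.
broccoli only: max(389/137, 608/42) = 14.48 servings → $18.10.
carrots only: max(389/7, 608/49) = 55.57 servings → $8.34.
avocado + kale with both tight: 18.69 servings and 1.845 servings → $16.52.
avocado + broccoli: the both-tight solution has a negative serving — not a feasible corner.
avocado + carrots with both tight: 24.59 servings and 6.385 servings → $20.63.
kale + broccoli with both tight: 2.616 servings and 1.522 servings → $4.13.
kale + carrots with both targets exact would need a negative amount; discard.
broccoli + carrots with both tight: 2.306 servings and 10.43 servings → $4.45.
So the least-cost plan costs $4.13.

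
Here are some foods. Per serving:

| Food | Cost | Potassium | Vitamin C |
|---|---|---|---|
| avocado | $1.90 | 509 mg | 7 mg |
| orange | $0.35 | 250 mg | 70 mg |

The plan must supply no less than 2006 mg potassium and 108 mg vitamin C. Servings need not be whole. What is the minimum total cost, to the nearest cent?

Two binding constraints pin down two serving amounts, so the optimal mix uses at most two foods. The candidates are each food alone (scaled to the tighter of potassium/vitamin C) and each pair with both constraints tight.
avocado only: max(2006/509, 108/7) = 15.43 servings → $29.31.
orange only: max(2006/250, 108/70) = 8.024 servings → $2.81.
avocado + orange with both tight: 3.348 servings and 1.208 servings → $6.78.
So the least-cost plan costs $2.81.

$2.81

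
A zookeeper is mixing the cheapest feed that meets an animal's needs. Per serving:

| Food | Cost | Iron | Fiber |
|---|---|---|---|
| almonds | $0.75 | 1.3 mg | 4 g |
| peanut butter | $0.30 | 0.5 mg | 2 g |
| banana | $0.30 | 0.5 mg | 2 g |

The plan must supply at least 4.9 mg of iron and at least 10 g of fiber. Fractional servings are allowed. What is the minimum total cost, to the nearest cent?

$2.83

A basic optimal solution has at most two foods positive. Try each food alone and each pair with both targets met exactly.
almonds only: max(4.9/1.3, 10/4) = 3.769 servings → $2.83.
peanut butter only: max(4.9/0.5, 10/2) = 9.8 servings → $2.94.
banana only: max(4.9/0.5, 10/2) = 9.8 servings → $2.94.
almonds + peanut butter: intersection lies outside the first quadrant.
almonds + banana with both targets exact would need a negative amount; discard.
peanut butter + banana (both tight): parallel constraints — no distinct corner.
So the least-cost plan costs $2.83.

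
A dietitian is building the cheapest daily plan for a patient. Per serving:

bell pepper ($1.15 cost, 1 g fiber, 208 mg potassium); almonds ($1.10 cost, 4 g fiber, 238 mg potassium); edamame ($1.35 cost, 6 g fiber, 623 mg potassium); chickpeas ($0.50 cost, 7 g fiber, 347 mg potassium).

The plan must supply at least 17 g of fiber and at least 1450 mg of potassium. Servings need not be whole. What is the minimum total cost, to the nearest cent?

$2.09

This is a tiny linear program; its minimum lies at a vertex of the feasible set. List the vertices and price them.
bell pepper only: max(17/1, 1450/208) = 17 servings → $19.55.
almonds only: max(17/4, 1450/238) = 6.092 servings → $6.70.
edamame only: max(17/6, 1450/623) = 2.833 servings → $3.83.
chickpeas only: max(17/7, 1450/347) = 4.179 servings → $2.09.
bell pepper + almonds with both tight: 2.953 servings and 3.512 servings → $7.26.
bell pepper + edamame with both targets exact would need a negative amount; discard.
bell pepper + chickpeas with both tight: 3.833 servings and 1.881 servings → $5.35.
almonds + edamame with both tight: 1.777 servings and 1.648 servings → $4.18.
almonds + chickpeas: intersection lies outside the first quadrant.
edamame + chickpeas with both tight: 1.865 servings and 0.8297 servings → $2.93.
So the least-cost plan costs $2.09.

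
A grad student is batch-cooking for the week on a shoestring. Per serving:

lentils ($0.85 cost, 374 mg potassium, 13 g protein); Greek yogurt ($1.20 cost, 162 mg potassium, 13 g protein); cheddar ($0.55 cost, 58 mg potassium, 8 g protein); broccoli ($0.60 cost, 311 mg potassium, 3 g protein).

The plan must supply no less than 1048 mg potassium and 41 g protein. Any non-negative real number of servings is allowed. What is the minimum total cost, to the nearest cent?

lentils only: max(1048/374, 41/13) = 3.154 servings → $2.68.
Greek yogurt only: max(1048/162, 41/13) = 6.469 servings → $7.76.
cheddar only: max(1048/58, 41/8) = 18.07 servings → $9.94.
broccoli only: max(1048/311, 41/3) = 13.67 servings → $8.20.
lentils + Greek yogurt with both tight: 2.533 servings and 0.6205 servings → $2.90.
lentils + cheddar with both tight: 2.684 servings and 0.7641 servings → $2.70.
lentils + broccoli with both targets exact would need a negative amount; discard.
Greek yogurt + cheddar with both targets exact would need a negative amount; discard.
Greek yogurt + broccoli with both tight: 2.701 servings and 1.963 servings → $4.42.
cheddar + broccoli with both tight: 4.152 servings and 2.596 servings → $3.84.
So the least-cost plan costs $2.68.

$2.68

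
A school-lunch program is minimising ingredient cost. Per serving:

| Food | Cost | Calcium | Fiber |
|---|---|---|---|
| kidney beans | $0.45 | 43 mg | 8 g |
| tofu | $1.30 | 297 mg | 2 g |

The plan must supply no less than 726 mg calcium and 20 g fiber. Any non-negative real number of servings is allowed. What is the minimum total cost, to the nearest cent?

An LP optimum is at a vertex; with two nutrient constraints at most two foods are used. Check each candidate.
kidney beans only: max(726/43, 20/8) = 16.88 servings → $7.60.
tofu only: max(726/297, 20/2) = 10 servings → $13.00.
kidney beans + tofu with both tight: 1.96 servings and 2.161 servings → $3.69.
The minimum over all feasible corners is $3.69.

$3.69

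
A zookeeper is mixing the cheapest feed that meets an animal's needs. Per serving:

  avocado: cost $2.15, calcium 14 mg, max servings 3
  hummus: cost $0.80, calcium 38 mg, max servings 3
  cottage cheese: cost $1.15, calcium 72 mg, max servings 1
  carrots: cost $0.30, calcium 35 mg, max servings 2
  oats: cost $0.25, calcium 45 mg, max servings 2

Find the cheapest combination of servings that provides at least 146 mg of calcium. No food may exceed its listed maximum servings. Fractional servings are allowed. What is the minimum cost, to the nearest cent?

$0.98

Cost per mg of calcium: oats $0.0056, carrots $0.0086, cottage cheese $0.0160, hummus $0.0211, avocado $0.1536.
Take 2 servings of oats: +90.0 mg calcium for $0.50 (total $0.50, still need 56.0 mg).
Take 1.6 servings of carrots: +56.0 mg calcium for $0.48 (total $0.98, still need 0.0 mg).
Greedy by cheapest-per-mg is optimal for a single linear constraint, so the minimum cost is $0.98.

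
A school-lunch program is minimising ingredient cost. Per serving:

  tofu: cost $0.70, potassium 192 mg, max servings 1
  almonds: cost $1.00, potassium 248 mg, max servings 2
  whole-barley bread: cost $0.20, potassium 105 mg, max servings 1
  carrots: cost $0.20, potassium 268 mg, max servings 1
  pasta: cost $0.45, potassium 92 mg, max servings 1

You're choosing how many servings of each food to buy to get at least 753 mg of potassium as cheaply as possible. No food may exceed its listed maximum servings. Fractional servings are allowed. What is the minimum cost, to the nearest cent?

Cost per mg of potassium: carrots $0.0007, whole-barley bread $0.0019, tofu $0.0036, almonds $0.0040, pasta $0.0049.
Take 1 serving of carrots: +268.0 mg potassium for $0.20 (total $0.20, still need 485.0 mg).
Take 1 serving of whole-barley bread: +105.0 mg potassium for $0.20 (total $0.40, still need 380.0 mg).
Take 1 serving of tofu: +192.0 mg potassium for $0.70 (total $1.10, still need 188.0 mg).
Take 0.7581 servings of almonds: +188.0 mg potassium for $0.76 (total $1.86, still need 0.0 mg).
Greedy by cheapest-per-mg is optimal for a single linear constraint, so the minimum cost is $1.86.

$1.86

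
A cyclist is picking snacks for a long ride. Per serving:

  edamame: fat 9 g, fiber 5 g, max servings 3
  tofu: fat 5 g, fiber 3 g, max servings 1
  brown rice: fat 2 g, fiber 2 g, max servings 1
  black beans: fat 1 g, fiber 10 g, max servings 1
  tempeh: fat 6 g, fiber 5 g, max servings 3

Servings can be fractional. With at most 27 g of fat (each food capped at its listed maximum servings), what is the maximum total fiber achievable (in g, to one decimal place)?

30.6 g

Fiber per g fat: black beans 10, brown rice 1, tempeh 0.8333, tofu 0.6, edamame 0.5556.
Take 1 serving of black beans: uses 1 g fat, +10.0 g fiber (running total 10.0 g).
Take 1 serving of brown rice: uses 2 g fat, +2.0 g fiber (running total 12.0 g).
Take 3 servings of tempeh: uses 18 g fat, +15.0 g fiber (running total 27.0 g).
Take 1 serving of tofu: uses 5 g fat, +3.0 g fiber (running total 30.0 g).
Take 0.1111 servings of edamame: uses 1 g fat, +0.6 g fiber (running total 30.6 g).
Greedy by best ratio exhausts the fat allowance optimally: 30.6 g.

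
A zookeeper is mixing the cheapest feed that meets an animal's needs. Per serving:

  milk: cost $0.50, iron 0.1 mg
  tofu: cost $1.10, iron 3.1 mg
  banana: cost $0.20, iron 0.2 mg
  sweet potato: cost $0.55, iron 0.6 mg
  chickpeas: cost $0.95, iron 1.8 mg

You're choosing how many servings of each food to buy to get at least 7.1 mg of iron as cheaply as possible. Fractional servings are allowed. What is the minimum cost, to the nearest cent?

Cost per mg of iron: tofu $0.3548, chickpeas $0.5278, sweet potato $0.9167, banana $1.0000, milk $5.0000.
With no serving limits, use only tofu: 7.1 mg / 3.1 mg = 2.29 servings × $1.10 = $2.52.

$2.52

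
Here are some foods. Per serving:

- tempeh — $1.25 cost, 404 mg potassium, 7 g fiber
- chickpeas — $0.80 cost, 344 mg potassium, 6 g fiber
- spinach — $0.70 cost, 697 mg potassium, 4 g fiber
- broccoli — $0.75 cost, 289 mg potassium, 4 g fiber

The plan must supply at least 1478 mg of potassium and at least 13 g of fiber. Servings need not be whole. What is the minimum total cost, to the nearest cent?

An LP optimum is at a vertex; with two nutrient constraints at most two foods are used. Check each candidate.
tempeh only: max(1478/404, 13/7) = 3.658 servings → $4.57.
chickpeas only: max(1478/344, 13/6) = 4.297 servings → $3.44.
spinach only: max(1478/697, 13/4) = 3.25 servings → $2.27.
broccoli only: max(1478/289, 13/4) = 5.114 servings → $3.84.
tempeh + chickpeas: intersection lies outside the first quadrant.
tempeh + spinach with both tight: 0.9651 servings and 1.561 servings → $2.30.
tempeh + broccoli: intersection lies outside the first quadrant.
chickpeas + spinach with both tight: 1.122 servings and 1.567 servings → $1.99.
chickpeas + broccoli: intersection lies outside the first quadrant.
spinach + broccoli with both tight: 1.32 servings and 1.93 servings → $2.37.
So the least-cost plan costs $1.99.

$1.99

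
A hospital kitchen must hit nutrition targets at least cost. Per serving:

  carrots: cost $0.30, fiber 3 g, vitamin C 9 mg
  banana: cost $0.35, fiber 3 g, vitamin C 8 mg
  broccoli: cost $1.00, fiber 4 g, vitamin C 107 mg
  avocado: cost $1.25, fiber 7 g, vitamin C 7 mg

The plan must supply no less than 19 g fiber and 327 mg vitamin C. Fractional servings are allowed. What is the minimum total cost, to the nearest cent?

$3.61

carrots only: max(19/3, 327/9) = 36.33 servings → $10.90.
banana only: max(19/3, 327/8) = 40.88 servings → $14.31.
broccoli only: max(19/4, 327/107) = 4.75 servings → $4.75.
avocado only: max(19/7, 327/7) = 46.71 servings → $58.39.
carrots + banana: intersection lies outside the first quadrant.
carrots + broccoli with both tight: 2.544 servings and 2.842 servings → $3.61.
carrots + avocado with both targets exact would need a negative amount; discard.
banana + broccoli with both tight: 2.509 servings and 2.869 servings → $3.75.
banana + avocado: the both-tight solution has a negative serving — not a feasible corner.
broccoli + avocado with both tight: 2.99 servings and 1.006 servings → $4.25.
The minimum over all feasible corners is $3.61.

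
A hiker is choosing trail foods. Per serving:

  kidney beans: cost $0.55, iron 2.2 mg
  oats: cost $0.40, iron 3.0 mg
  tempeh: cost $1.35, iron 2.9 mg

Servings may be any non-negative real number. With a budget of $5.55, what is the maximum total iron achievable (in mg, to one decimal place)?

41.6 mg

Iron per dollar: oats 7.5, kidney beans 4, tempeh 2.148.
With no serving limits, spend the whole cost allowance on oats: $5.55 / $0.40 × 3.0 mg = 41.6 mg.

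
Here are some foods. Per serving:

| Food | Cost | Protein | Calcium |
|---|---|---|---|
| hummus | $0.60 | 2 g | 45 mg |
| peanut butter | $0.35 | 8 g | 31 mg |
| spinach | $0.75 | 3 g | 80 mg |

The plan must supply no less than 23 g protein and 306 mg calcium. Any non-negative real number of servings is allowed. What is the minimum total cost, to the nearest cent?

For a min-cost LP with two ≥-constraints, a basic feasible solution has at most two positive variables.
hummus only: max(23/2, 306/45) = 11.5 servings → $6.90.
peanut butter only: max(23/8, 306/31) = 9.871 servings → $3.45.
spinach only: max(23/3, 306/80) = 7.667 servings → $5.75.
hummus + peanut butter with both tight: 5.822 servings and 1.419 servings → $3.99.
hummus + spinach: intersection lies outside the first quadrant.
peanut butter + spinach with both tight: 1.686 servings and 3.172 servings → $2.97.
Cheapest feasible corner: $2.97.

$2.97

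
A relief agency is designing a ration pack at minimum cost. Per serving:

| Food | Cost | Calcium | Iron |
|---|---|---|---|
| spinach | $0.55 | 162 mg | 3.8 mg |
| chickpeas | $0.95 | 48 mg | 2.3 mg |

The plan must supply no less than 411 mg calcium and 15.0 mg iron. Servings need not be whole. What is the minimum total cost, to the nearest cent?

$2.17

Check every corner: each single food scaled to meet both minima, and each pair solved so both constraints bind.
spinach only: max(411/162, 15.0/3.8) = 3.947 servings → $2.17.
chickpeas only: max(411/48, 15.0/2.3) = 8.562 servings → $8.13.
spinach + chickpeas with both tight: 1.185 servings and 4.565 servings → $4.99.
So the least-cost plan costs $2.17.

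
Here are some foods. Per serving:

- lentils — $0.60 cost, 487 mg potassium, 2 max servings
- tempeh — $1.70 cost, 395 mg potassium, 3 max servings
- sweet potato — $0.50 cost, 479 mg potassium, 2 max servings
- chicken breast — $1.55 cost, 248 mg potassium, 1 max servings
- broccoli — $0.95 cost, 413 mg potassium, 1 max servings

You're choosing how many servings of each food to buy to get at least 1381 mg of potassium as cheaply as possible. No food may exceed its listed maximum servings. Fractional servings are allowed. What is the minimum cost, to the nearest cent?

$1.52

Cost per mg of potassium: sweet potato $0.0010, lentils $0.0012, broccoli $0.0023, tempeh $0.0043, chicken breast $0.0063.
Take 2 servings of sweet potato: +958.0 mg potassium for $1.00 (total $1.00, still need 423.0 mg).
Take 0.8686 servings of lentils: +423.0 mg potassium for $0.52 (total $1.52, still need 0.0 mg).
Filling from the cheapest source first is optimal under one linear minimum: $1.52.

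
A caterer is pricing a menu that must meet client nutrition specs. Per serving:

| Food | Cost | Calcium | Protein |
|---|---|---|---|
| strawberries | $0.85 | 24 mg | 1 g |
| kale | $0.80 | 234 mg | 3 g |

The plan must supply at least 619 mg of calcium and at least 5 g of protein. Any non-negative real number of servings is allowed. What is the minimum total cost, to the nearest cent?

$2.12

At the optimum either one food covers both requirements or two foods hit both targets exactly; no other combination can be cheaper.
strawberries only: max(619/24, 5/1) = 25.79 servings → $21.92.
kale only: max(619/234, 5/3) = 2.645 servings → $2.12.
strawberries + kale: the both-tight solution has a negative serving — not a feasible corner.
Cheapest feasible corner: $2.12.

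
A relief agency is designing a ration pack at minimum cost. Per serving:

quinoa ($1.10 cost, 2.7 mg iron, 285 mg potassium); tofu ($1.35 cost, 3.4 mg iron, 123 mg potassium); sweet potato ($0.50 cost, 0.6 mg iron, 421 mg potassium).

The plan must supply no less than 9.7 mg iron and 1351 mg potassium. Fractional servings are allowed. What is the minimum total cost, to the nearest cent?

$4.19

quinoa only: max(9.7/2.7, 1351/285) = 4.74 servings → $5.21.
tofu only: max(9.7/3.4, 1351/123) = 10.98 servings → $14.83.
sweet potato only: max(9.7/0.6, 1351/421) = 16.17 servings → $8.08.
quinoa + tofu: the both-tight solution has a negative serving — not a feasible corner.
quinoa + sweet potato with both tight: 3.389 servings and 0.9146 servings → $4.19.
tofu + sweet potato with both tight: 2.411 servings and 2.505 servings → $4.51.
Cheapest feasible corner: $4.19.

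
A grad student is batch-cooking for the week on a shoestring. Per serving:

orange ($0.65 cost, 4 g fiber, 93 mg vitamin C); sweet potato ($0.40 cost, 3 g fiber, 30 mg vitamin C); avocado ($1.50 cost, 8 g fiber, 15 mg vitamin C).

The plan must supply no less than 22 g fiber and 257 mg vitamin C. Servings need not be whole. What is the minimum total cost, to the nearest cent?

At the optimum either one food covers both requirements or two foods hit both targets exactly; no other combination can be cheaper.
orange only: max(22/4, 257/93) = 5.5 servings → $3.58.
sweet potato only: max(22/3, 257/30) = 8.567 servings → $3.43.
avocado only: max(22/8, 257/15) = 17.13 servings → $25.70.
orange + sweet potato with both tight: 0.6981 servings and 6.403 servings → $3.01.
orange + avocado with both tight: 2.523 servings and 1.488 servings → $3.87.
sweet potato + avocado with both targets exact would need a negative amount; discard.
So the least-cost plan costs $3.01.

$3.01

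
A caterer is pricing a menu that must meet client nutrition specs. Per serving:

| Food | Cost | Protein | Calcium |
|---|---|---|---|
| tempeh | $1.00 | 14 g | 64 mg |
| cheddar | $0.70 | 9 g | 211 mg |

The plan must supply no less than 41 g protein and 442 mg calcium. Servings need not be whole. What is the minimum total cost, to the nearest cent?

Compare the cost at each extreme point of the feasible region.
tempeh only: max(41/14, 442/64) = 6.906 servings → $6.91.
cheddar only: max(41/9, 442/211) = 4.556 servings → $3.19.
tempeh + cheddar with both tight: 1.965 servings and 1.499 servings → $3.01.
The minimum over all feasible corners is $3.01.

$3.01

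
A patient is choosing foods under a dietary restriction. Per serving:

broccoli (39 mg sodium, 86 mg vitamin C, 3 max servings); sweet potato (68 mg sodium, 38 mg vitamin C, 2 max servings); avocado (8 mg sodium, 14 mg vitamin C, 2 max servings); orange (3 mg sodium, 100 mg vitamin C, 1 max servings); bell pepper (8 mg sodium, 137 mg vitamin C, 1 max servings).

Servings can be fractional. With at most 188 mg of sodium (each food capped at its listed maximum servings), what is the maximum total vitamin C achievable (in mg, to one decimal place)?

Vitamin C per mg sodium: orange 33.33, bell pepper 17.12, broccoli 2.205, avocado 1.75, sweet potato 0.5588.
Take 1 serving of orange: uses 3 mg sodium, +100.0 mg vitamin C (running total 100.0 mg).
Take 1 serving of bell pepper: uses 8 mg sodium, +137.0 mg vitamin C (running total 237.0 mg).
Take 3 servings of broccoli: uses 117 mg sodium, +258.0 mg vitamin C (running total 495.0 mg).
Take 2 servings of avocado: uses 16 mg sodium, +28.0 mg vitamin C (running total 523.0 mg).
Take 0.6471 servings of sweet potato: uses 44 mg sodium, +24.6 mg vitamin C (running total 547.6 mg).
Greedy by best ratio exhausts the sodium allowance optimally: 547.6 mg.

547.6 mg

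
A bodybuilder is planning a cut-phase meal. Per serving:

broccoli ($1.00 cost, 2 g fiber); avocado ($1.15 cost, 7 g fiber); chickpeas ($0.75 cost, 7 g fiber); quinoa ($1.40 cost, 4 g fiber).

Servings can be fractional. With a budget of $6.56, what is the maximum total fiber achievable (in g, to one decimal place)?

61.2 g

Fiber per dollar: chickpeas 9.333, avocado 6.087, quinoa 2.857, broccoli 2.
With no serving limits, spend the whole cost allowance on chickpeas: $6.56 / $0.75 × 7 g = 61.2 g.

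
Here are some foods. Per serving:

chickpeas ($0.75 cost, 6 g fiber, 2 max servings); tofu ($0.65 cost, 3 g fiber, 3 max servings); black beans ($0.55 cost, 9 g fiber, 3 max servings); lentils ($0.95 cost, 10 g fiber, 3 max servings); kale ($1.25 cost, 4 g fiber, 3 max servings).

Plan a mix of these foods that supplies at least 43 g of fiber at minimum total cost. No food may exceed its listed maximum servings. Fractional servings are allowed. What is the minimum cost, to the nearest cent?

$3.17

Cost per g of fiber: black beans $0.0611, lentils $0.0950, chickpeas $0.1250, tofu $0.2167, kale $0.3125.
Take 3 servings of black beans: +27.0 g fiber for $1.65 (total $1.65, still need 16.0 g).
Take 1.6 servings of lentils: +16.0 g fiber for $1.52 (total $3.17, still need 0.0 g).
Filling from the cheapest source first is optimal under one linear minimum: $3.17.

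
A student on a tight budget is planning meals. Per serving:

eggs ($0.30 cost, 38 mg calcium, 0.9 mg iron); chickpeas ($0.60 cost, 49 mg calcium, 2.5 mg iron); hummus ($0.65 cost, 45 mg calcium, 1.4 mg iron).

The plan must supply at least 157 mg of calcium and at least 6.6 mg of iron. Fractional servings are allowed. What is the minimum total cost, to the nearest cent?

$1.70

Two binding constraints pin down two serving amounts, so the optimal mix uses at most two foods. The candidates are each food alone (scaled to the tighter of calcium/iron) and each pair with both constraints tight.
eggs only: max(157/38, 6.6/0.9) = 7.333 servings → $2.20.
chickpeas only: max(157/49, 6.6/2.5) = 3.204 servings → $1.92.
hummus only: max(157/45, 6.6/1.4) = 4.714 servings → $3.06.
eggs + chickpeas with both tight: 1.358 servings and 2.151 servings → $1.70.
eggs + hummus: intersection lies outside the first quadrant.
chickpeas + hummus with both tight: 1.759 servings and 1.574 servings → $2.08.
So the least-cost plan costs $1.70.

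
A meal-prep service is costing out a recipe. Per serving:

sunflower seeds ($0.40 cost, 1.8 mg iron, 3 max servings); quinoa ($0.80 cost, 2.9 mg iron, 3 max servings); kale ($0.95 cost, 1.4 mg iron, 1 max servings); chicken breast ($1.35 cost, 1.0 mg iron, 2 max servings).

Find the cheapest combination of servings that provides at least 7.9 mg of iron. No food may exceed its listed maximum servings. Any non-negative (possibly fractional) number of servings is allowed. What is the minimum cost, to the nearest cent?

Cost per mg of iron: sunflower seeds $0.2222, quinoa $0.2759, kale $0.6786, chicken breast $1.3500.
Take 3 servings of sunflower seeds: +5.4 mg iron for $1.20 (total $1.20, still need 2.5 mg).
Take 0.8621 servings of quinoa: +2.5 mg iron for $0.69 (total $1.89, still need 0.0 mg).
Filling from the cheapest source first is optimal under one linear minimum: $1.89.

$1.89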